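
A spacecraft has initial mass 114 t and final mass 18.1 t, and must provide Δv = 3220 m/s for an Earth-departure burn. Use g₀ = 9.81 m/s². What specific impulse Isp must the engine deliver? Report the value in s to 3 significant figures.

ln(m₀/m_f) = ln(114000/18100) = ln(6.298) = 1.8403.
v_e = Δv / ln(m₀/m_f) = 3220 / 1.8403 = 1749.7 m/s.
Isp = v_e / g₀ = 1749.7 / 9.81 = 178.4 s.

Isp ≈ 178 s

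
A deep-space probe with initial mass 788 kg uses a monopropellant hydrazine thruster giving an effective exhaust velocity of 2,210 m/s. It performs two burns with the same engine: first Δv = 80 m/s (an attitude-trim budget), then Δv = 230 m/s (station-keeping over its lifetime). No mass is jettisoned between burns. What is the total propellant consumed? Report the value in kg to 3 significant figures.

After the first burn: m = 788 × exp(−80/2210.0) = 788 × 0.96445 = 759.987 kg.
After the second burn: m = 759.987 × exp(−230/2210.0) = 759.987 × 0.90116 = 684.87 kg.
Total propellant = m₀ − m_final = 788 − 684.87 = 103.13 kg.

total propellant consumed ≈ 103 kg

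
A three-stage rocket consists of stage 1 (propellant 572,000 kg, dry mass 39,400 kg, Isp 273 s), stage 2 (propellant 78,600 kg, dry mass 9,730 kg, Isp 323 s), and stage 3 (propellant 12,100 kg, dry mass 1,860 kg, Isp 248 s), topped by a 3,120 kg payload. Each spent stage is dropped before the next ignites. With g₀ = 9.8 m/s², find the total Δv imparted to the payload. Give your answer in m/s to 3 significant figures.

Ignition mass of stage 1 = 572,000+39,400 + 78,600+9,730 + 12,100+1,860 + 3,120 = 716,810 kg.
Stage 1: m₀ = 716,810 kg, m_f = 716,810 − 572,000 = 144,810 kg; Δv = 273×9.8×ln(4.95) = 2675.4×1.5994 ≈ 4279 m/s.
Stage 2: m₀ = 105,410 kg, m_f = 105,410 − 78,600 = 26,810 kg; Δv = 323×9.8×ln(3.932) = 3165.4×1.3691 ≈ 4334 m/s.
Stage 3: m₀ = 17,080 kg, m_f = 17,080 − 12,100 = 4,980 kg; Δv = 248×9.8×ln(3.43) = 2430.4×1.2325 ≈ 2995 m/s.
Total Δv = 4279 + 4334 + 2995 = 11608 m/s.

Δv ≈ 11600 m/s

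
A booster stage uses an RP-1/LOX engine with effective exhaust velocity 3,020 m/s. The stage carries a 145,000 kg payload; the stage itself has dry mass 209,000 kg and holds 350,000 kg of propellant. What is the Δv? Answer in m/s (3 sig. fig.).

Δv ≈ 2080 m/s

m₀ = payload + dry + propellant = 145,000 + 209,000 + 350,000 = 704,000 kg.
m_f = payload + dry = 145,000 + 209,000 = 354,000 kg.
From the ideal rocket equation, Δv = v_e · ln(m₀/m_f) = 3020.0 × ln(1.989) = 3020.0 × 0.6875 ≈ 2076.2 m/s.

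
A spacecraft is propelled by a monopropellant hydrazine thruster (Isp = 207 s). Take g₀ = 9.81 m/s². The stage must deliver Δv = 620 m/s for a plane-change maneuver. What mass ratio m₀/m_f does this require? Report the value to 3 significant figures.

v_e = Isp · g₀ = 207 × 9.81 = 2030.7 m/s.
m₀/m_f = exp(Δv / v_e) = exp(620 / 2030.7) = exp(0.3053) = 1.3571.

mass ratio ≈ 1.36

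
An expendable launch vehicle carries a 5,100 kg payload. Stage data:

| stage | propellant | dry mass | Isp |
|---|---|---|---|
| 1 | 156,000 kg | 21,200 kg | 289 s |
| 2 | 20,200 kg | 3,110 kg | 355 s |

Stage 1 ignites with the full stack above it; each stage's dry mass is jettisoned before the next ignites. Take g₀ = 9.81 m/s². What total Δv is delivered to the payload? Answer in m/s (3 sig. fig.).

Ignition mass of stage 1 = 156,000+21,200 + 20,200+3,110 + 5,100 = 205,610 kg.
Stage 1: m₀ = 205,610 kg, m_f = 205,610 − 156,000 = 49,610 kg; Δv = 289×9.81×ln(4.145) = 2835.1×1.4218 ≈ 4031 m/s.
Stage 2: m₀ = 28,410 kg, m_f = 28,410 − 20,200 = 8,210 kg; Δv = 355×9.81×ln(3.46) = 3482.6×1.2414 ≈ 4323 m/s.
Total Δv = 4031 + 4323 = 8354 m/s.

Δv ≈ 8350 m/s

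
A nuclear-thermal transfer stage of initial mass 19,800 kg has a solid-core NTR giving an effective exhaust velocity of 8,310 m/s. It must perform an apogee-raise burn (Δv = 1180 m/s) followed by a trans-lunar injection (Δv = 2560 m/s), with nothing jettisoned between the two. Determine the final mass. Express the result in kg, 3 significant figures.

After the first burn: m = 19800 × exp(−1180/8310.0) = 19800 × 0.86762 = 17,178.9 kg.
After the second burn: m = 17,178.9 × exp(−2560/8310.0) = 17,178.9 × 0.73487 = 12,624.3 kg.

final mass ≈ 12600 kg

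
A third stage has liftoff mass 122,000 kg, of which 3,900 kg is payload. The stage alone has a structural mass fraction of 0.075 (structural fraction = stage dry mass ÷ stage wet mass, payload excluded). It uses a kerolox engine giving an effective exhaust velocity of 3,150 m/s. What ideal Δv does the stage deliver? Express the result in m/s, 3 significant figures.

Stage wet mass = m₀ − payload = 122,000 − 3,900 = 118,100 kg.
Stage dry mass = ε × stage wet mass = 0.075 × 118,100 = 8,857.5 kg.
Burnout mass m_f = stage dry + payload = 8,857.5 + 3,900 = 12,757.5 kg.
Rocket equation: Δv = v_e · ln(122,000/12,757.5) = 3150.0 × ln(9.563) = 3150.0 × 2.2579 ≈ 7112 m/s.

Δv ≈ 7110 m/s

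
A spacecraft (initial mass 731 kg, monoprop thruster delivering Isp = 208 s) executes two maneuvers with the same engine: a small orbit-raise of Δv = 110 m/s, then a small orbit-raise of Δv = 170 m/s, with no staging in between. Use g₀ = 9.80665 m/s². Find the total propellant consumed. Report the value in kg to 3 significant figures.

v_e = Isp · g₀ = 208 × 9.80665 = 2039.8 m/s.
After the first burn: m = 731 × exp(−110/2039.8) = 731 × 0.94750 = 692.623 kg.
After the second burn: m = 692.623 × exp(−170/2039.8) = 692.623 × 0.92004 = 637.241 kg.
Total propellant = m₀ − m_final = 731 − 637.241 = 93.759 kg.

total propellant consumed ≈ 93.8 kg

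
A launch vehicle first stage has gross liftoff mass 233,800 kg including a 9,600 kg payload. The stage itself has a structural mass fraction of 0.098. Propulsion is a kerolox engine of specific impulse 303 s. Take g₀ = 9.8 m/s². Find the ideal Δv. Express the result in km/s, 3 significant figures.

Stage wet mass = m₀ − payload = 233,800 − 9,600 = 224,200 kg.
Stage dry mass = ε × stage wet mass = 0.098 × 224,200 = 21,971.6 kg.
Burnout mass m_f = stage dry + payload = 21,971.6 + 9,600 = 31,571.6 kg.
v_e = Isp · g₀ = 303 × 9.8 = 2969.4 m/s.
By the Tsiolkovsky rocket equation, Δv = v_e · ln(233,800/31,571.6) = 2969.4 × ln(7.405) = 2969.4 × 2.0022 ≈ 5945 m/s.

Δv ≈ 5.95 km/s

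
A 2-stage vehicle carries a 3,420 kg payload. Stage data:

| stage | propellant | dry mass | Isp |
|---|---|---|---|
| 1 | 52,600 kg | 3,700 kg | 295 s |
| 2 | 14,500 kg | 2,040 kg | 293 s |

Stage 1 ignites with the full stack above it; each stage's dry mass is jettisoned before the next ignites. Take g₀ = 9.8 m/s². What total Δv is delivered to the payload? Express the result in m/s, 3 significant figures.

Δv ≈ 7110 m/s

Ignition mass of stage 1 = 52,600+3,700 + 14,500+2,040 + 3,420 = 76,260 kg.
Stage 1: m₀ = 76,260 kg, m_f = 76,260 − 52,600 = 23,660 kg; Δv = 295×9.8×ln(3.223) = 2891.0×1.1704 ≈ 3384 m/s.
Stage 2: m₀ = 19,960 kg, m_f = 19,960 − 14,500 = 5,460 kg; Δv = 293×9.8×ln(3.656) = 2871.4×1.2963 ≈ 3722 m/s.
Total Δv = 3384 + 3722 = 7106 m/s.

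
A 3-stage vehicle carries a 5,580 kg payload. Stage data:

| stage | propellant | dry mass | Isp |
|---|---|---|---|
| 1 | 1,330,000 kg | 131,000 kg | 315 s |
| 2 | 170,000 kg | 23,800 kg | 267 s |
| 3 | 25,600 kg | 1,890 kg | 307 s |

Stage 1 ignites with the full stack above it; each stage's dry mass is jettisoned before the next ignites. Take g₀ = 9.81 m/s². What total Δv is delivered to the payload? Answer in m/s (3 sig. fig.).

Ignition mass of stage 1 = 1,330,000+131,000 + 170,000+23,800 + 25,600+1,890 + 5,580 = 1,687,870 kg.
Stage 1: m₀ = 1,687,870 kg, m_f = 1,687,870 − 1,330,000 = 357,870 kg; Δv = 315×9.81×ln(4.716) = 3090.2×1.5511 ≈ 4793 m/s.
Stage 2: m₀ = 226,870 kg, m_f = 226,870 − 170,000 = 56,870 kg; Δv = 267×9.81×ln(3.989) = 2619.3×1.3836 ≈ 3624 m/s.
Stage 3: m₀ = 33,070 kg, m_f = 33,070 − 25,600 = 7,470 kg; Δv = 307×9.81×ln(4.427) = 3011.7×1.4877 ≈ 4481 m/s.
Total Δv = 4793 + 3624 + 4481 = 12898 m/s.

Δv ≈ 12900 m/s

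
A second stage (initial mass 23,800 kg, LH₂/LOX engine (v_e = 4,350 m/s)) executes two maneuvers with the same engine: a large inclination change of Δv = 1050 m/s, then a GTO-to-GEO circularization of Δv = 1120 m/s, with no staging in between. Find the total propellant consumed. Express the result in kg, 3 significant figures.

After the first burn: m = 23800 × exp(−1050/4350.0) = 23800 × 0.78554 = 18,695.9 kg.
After the second burn: m = 18,695.9 × exp(−1120/4350.0) = 18,695.9 × 0.77300 = 14,451.9 kg.
Total propellant = m₀ − m_final = 23800 − 14,451.9 = 9,348.1 kg.

total propellant consumed ≈ 9350 kg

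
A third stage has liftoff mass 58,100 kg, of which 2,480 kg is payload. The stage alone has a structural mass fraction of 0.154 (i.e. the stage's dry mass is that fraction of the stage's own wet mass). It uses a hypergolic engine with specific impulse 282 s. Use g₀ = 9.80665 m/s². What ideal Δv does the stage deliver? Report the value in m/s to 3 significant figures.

Δv ≈ 4590 m/s

Stage wet mass = m₀ − payload = 58,100 − 2,480 = 55,620 kg.
Stage dry mass = ε × stage wet mass = 0.154 × 55,620 = 8,565.48 kg.
Burnout mass m_f = stage dry + payload = 8,565.48 + 2,480 = 11,045.48 kg.
v_e = Isp · g₀ = 282 × 9.80665 = 2765.5 m/s.
By the Tsiolkovsky rocket equation, Δv = v_e · ln(58,100/11,045.48) = 2765.5 × ln(5.26) = 2765.5 × 1.6601 ≈ 4591 m/s.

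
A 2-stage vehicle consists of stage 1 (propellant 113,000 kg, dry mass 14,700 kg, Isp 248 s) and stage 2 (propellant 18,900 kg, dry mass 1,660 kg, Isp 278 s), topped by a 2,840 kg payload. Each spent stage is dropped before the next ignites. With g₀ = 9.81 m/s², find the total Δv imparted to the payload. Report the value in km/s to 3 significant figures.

Δv ≈ 7.85 km/s

Ignition mass of stage 1 = 113,000+14,700 + 18,900+1,660 + 2,840 = 151,100 kg.
Stage 1: m₀ = 151,100 kg, m_f = 151,100 − 113,000 = 38,100 kg; Δv = 248×9.81×ln(3.966) = 2432.9×1.3777 ≈ 3352 m/s.
Stage 2: m₀ = 23,400 kg, m_f = 23,400 − 18,900 = 4,500 kg; Δv = 278×9.81×ln(5.2) = 2727.2×1.6487 ≈ 4496 m/s.
Total Δv = 3352 + 4496 = 7848 m/s.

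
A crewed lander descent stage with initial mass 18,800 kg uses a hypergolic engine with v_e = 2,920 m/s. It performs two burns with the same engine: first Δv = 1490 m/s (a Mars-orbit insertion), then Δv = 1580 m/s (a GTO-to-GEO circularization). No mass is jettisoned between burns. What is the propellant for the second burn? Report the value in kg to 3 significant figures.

After the first burn: m = 18800 × exp(−1490/2920.0) = 18800 × 0.60033 = 11,286.2 kg.
After the second burn: m = 11,286.2 × exp(−1580/2920.0) = 11,286.2 × 0.58211 = 6,569.81 kg.
Second-burn propellant = 11,286.2 − 6,569.81 = 4,716.39 kg.

propellant for the second burn ≈ 4720 kg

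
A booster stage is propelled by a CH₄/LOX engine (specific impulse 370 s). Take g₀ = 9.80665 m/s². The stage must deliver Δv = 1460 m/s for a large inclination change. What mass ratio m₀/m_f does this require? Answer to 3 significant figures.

mass ratio ≈ 1.50

v_e = Isp · g₀ = 370 × 9.80665 = 3628.5 m/s.
m₀/m_f = exp(Δv / v_e) = exp(1460 / 3628.5) = exp(0.4024) = 1.4954.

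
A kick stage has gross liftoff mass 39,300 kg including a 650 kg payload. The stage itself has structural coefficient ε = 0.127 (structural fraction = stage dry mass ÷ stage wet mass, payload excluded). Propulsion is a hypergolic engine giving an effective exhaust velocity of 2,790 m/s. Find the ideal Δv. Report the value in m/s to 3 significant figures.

Stage wet mass = m₀ − payload = 39,300 − 650 = 38,650 kg.
Stage dry mass = ε × stage wet mass = 0.127 × 38,650 = 4,908.55 kg.
Burnout mass m_f = stage dry + payload = 4,908.55 + 650 = 5,558.55 kg.
Rocket equation: Δv = v_e · ln(39,300/5,558.55) = 2790.0 × ln(7.07) = 2790.0 × 1.9559 ≈ 5457 m/s.

Δv ≈ 5460 m/s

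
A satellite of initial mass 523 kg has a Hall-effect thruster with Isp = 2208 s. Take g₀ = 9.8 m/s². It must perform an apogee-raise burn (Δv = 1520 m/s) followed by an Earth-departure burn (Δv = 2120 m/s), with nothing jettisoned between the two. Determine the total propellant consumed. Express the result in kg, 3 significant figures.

total propellant consumed ≈ 81.0 kg

v_e = Isp · g₀ = 2208 × 9.8 = 21638.4 m/s.
After the first burn: m = 523 × exp(−1520/21638.4) = 523 × 0.93216 = 487.52 kg.
After the second burn: m = 487.52 × exp(−2120/21638.4) = 487.52 × 0.90667 = 442.02 kg.
Total propellant = m₀ − m_final = 523 − 442.02 = 80.98 kg.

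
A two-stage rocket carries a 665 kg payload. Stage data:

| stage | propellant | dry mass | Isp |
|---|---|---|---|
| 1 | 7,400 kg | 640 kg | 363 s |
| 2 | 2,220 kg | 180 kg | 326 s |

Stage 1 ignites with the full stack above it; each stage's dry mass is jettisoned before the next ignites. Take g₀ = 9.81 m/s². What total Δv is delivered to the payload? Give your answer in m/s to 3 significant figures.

Ignition mass of stage 1 = 7,400+640 + 2,220+180 + 665 = 11,105 kg.
Stage 1: m₀ = 11,105 kg, m_f = 11,105 − 7,400 = 3,705 kg; Δv = 363×9.81×ln(2.997) = 3561.0×1.0977 ≈ 3909 m/s.
Stage 2: m₀ = 3,065 kg, m_f = 3,065 − 2,220 = 845 kg; Δv = 326×9.81×ln(3.627) = 3198.1×1.2885 ≈ 4121 m/s.
Total Δv = 3909 + 4121 = 8030 m/s.

Δv ≈ 8030 m/s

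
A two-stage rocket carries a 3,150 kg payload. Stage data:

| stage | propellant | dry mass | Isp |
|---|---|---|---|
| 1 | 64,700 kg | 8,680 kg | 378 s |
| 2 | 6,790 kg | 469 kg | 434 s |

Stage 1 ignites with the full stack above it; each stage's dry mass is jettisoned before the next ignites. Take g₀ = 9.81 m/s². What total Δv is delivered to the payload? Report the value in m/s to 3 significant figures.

Δv ≈ 9980 m/s

Ignition mass of stage 1 = 64,700+8,680 + 6,790+469 + 3,150 = 83,789 kg.
Stage 1: m₀ = 83,789 kg, m_f = 83,789 − 64,700 = 19,089 kg; Δv = 378×9.81×ln(4.389) = 3708.2×1.4792 ≈ 5485 m/s.
Stage 2: m₀ = 10,409 kg, m_f = 10,409 − 6,790 = 3,619 kg; Δv = 434×9.81×ln(2.876) = 4257.5×1.0565 ≈ 4498 m/s.
Total Δv = 5485 + 4498 = 9983 m/s.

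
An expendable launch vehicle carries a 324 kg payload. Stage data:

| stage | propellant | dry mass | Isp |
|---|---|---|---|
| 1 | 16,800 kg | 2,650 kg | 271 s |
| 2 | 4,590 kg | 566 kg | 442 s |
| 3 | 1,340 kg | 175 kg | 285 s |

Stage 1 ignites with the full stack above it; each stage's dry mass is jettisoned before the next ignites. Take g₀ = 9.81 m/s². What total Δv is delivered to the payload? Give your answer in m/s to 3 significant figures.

Δv ≈ 11000 m/s

Ignition mass of stage 1 = 16,800+2,650 + 4,590+566 + 1,340+175 + 324 = 26,445 kg.
Stage 1: m₀ = 26,445 kg, m_f = 26,445 − 16,800 = 9,645 kg; Δv = 271×9.81×ln(2.742) = 2658.5×1.0086 ≈ 2681 m/s.
Stage 2: m₀ = 6,995 kg, m_f = 6,995 − 4,590 = 2,405 kg; Δv = 442×9.81×ln(2.909) = 4336.0×1.0676 ≈ 4629 m/s.
Stage 3: m₀ = 1,839 kg, m_f = 1,839 − 1,340 = 499 kg; Δv = 285×9.81×ln(3.685) = 2795.9×1.3044 ≈ 3647 m/s.
Total Δv = 2681 + 4629 + 3647 = 10957 m/s.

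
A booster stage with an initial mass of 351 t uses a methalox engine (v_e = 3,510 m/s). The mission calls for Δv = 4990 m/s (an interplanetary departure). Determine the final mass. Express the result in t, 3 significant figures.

final mass ≈ 84.7 t

By the Tsiolkovsky rocket equation, m₀/m_f = exp(Δv / v_e) = exp(4990 / 3510.0) = exp(1.4217) = 4.1440.
m_f = m₀ / 4.1440 = 351 / 4.1440 = 84.7008 t.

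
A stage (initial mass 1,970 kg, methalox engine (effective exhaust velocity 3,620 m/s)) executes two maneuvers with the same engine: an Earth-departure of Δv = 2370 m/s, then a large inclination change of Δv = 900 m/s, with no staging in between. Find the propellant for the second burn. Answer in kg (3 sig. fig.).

propellant for the second burn ≈ 225 kg

After the first burn: m = 1970 × exp(−2370/3620.0) = 1970 × 0.51960 = 1,023.61 kg.
After the second burn: m = 1,023.61 × exp(−900/3620.0) = 1,023.61 × 0.77988 = 798.293 kg.
Second-burn propellant = 1,023.61 − 798.293 = 225.317 kg.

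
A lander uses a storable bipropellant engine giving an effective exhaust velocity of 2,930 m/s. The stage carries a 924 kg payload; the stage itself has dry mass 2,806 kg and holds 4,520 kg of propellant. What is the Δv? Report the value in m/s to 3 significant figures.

m₀ = payload + dry + propellant = 924 + 2,806 + 4,520 = 8,250 kg.
m_f = payload + dry = 924 + 2,806 = 3,730 kg.
By the Tsiolkovsky rocket equation, Δv = v_e · ln(m₀/m_f) = 2930.0 × ln(2.212) = 2930.0 × 0.7938 ≈ 2325.8 m/s.

Δv ≈ 2330 m/s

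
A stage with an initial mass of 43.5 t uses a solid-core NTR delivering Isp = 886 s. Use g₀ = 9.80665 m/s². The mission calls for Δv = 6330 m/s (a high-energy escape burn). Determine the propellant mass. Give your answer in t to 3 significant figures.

v_e = Isp · g₀ = 886 × 9.80665 = 8688.7 m/s.
From the ideal rocket equation, m₀/m_f = exp(Δv / v_e) = exp(6330 / 8688.7) = exp(0.7285) = 2.0720.
m_f = 43.5 / 2.0720 = 20.9942 t, so propellant = m₀ − m_f = 43.5 − 20.9942 = 22.5058 t.

propellant mass ≈ 22.5 t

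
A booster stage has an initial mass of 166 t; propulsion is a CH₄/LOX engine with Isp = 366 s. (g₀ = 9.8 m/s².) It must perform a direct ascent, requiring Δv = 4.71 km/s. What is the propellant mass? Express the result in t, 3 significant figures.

v_e = Isp · g₀ = 366 × 9.8 = 3586.8 m/s.
From the ideal rocket equation, m₀/m_f = exp(Δv / v_e) = exp(4710 / 3586.8) = exp(1.3131) = 3.7179.
m_f = 166 / 3.7179 = 44.6489 t, so propellant = m₀ − m_f = 166 − 44.6489 = 121.3511 t.

propellant mass ≈ 121 t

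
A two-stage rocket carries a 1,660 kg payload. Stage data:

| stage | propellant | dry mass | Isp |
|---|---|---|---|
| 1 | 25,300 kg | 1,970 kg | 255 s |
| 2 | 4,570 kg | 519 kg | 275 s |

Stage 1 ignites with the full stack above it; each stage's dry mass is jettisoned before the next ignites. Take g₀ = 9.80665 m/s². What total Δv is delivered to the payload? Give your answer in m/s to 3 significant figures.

Ignition mass of stage 1 = 25,300+1,970 + 4,570+519 + 1,660 = 34,019 kg.
Stage 1: m₀ = 34,019 kg, m_f = 34,019 − 25,300 = 8,719 kg; Δv = 255×9.80665×ln(3.902) = 2500.7×1.3614 ≈ 3404 m/s.
Stage 2: m₀ = 6,749 kg, m_f = 6,749 − 4,570 = 2,179 kg; Δv = 275×9.80665×ln(3.097) = 2696.8×1.1305 ≈ 3049 m/s.
Total Δv = 3404 + 3049 = 6453 m/s.

Δv ≈ 6450 m/s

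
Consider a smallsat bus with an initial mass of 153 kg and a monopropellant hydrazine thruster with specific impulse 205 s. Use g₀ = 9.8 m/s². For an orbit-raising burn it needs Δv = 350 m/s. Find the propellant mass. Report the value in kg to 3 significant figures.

v_e = Isp · g₀ = 205 × 9.8 = 2009.0 m/s.
m₀/m_f = exp(Δv / v_e) = exp(350 / 2009.0) = exp(0.1742) = 1.1903.
m_f = 153 / 1.1903 = 128.539 kg, so propellant = m₀ − m_f = 153 − 128.539 = 24.461 kg.

propellant mass ≈ 24.5 kg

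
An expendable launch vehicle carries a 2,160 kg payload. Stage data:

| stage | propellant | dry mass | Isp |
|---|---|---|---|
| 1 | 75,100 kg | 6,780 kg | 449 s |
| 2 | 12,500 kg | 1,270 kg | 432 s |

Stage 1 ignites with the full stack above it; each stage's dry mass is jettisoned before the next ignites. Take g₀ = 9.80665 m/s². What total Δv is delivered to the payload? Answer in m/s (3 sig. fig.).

Ignition mass of stage 1 = 75,100+6,780 + 12,500+1,270 + 2,160 = 97,810 kg.
Stage 1: m₀ = 97,810 kg, m_f = 97,810 − 75,100 = 22,710 kg; Δv = 449×9.80665×ln(4.307) = 4403.2×1.4602 ≈ 6430 m/s.
Stage 2: m₀ = 15,930 kg, m_f = 15,930 − 12,500 = 3,430 kg; Δv = 432×9.80665×ln(4.644) = 4236.5×1.5356 ≈ 6506 m/s.
Total Δv = 6430 + 6506 = 12936 m/s.

Δv ≈ 12900 m/s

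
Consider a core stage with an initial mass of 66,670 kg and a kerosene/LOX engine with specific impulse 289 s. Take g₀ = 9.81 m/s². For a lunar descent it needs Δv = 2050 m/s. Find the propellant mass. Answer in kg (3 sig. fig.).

propellant mass ≈ 34300 kg

v_e = Isp · g₀ = 289 × 9.81 = 2835.1 m/s.
m₀/m_f = exp(Δv / v_e) = exp(2050 / 2835.1) = exp(0.7231) = 2.0608.
m_f = 66,670 / 2.0608 = 32,351.5 kg, so propellant = m₀ − m_f = 66,670 − 32,351.5 = 34,318.5 kg.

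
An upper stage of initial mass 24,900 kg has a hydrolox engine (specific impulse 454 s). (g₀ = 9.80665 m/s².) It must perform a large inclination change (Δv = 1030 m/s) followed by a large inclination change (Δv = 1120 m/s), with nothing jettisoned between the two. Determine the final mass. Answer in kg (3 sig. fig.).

final mass ≈ 15400 kg

v_e = Isp · g₀ = 454 × 9.80665 = 4452.2 m/s.
After the first burn: m = 24900 × exp(−1030/4452.2) = 24900 × 0.79347 = 19,757.4 kg.
After the second burn: m = 19,757.4 × exp(−1120/4452.2) = 19,757.4 × 0.77759 = 15,363.2 kg.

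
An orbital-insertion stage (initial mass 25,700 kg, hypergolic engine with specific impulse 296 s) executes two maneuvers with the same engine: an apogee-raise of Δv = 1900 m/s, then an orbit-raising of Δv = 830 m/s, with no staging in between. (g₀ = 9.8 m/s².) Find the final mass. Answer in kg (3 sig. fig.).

final mass ≈ 10000 kg

v_e = Isp · g₀ = 296 × 9.8 = 2900.8 m/s.
After the first burn: m = 25700 × exp(−1900/2900.8) = 25700 × 0.51945 = 13,349.9 kg.
After the second burn: m = 13,349.9 × exp(−830/2900.8) = 13,349.9 × 0.75117 = 10,028 kg.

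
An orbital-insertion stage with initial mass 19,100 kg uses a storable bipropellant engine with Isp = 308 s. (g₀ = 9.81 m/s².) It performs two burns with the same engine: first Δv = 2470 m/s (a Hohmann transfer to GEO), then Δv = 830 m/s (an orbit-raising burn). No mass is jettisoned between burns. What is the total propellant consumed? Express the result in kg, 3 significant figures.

v_e = Isp · g₀ = 308 × 9.81 = 3021.5 m/s.
After the first burn: m = 19100 × exp(−2470/3021.5) = 19100 × 0.44154 = 8,433.41 kg.
After the second burn: m = 8,433.41 × exp(−830/3021.5) = 8,433.41 × 0.75980 = 6,407.7 kg.
Total propellant = m₀ − m_final = 19100 − 6,407.7 = 12,692.3 kg.

total propellant consumed ≈ 12700 kg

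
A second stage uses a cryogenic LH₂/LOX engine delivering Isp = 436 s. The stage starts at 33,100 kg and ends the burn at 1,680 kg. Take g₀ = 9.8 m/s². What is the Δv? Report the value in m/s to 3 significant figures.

v_e = Isp · g₀ = 436 × 9.8 = 4272.8 m/s.
Rocket equation: Δv = v_e · ln(m₀/m_f) = 4272.8 × ln(19.7) = 4272.8 × 2.9807 ≈ 12736.1 m/s.

Δv ≈ 12700 m/s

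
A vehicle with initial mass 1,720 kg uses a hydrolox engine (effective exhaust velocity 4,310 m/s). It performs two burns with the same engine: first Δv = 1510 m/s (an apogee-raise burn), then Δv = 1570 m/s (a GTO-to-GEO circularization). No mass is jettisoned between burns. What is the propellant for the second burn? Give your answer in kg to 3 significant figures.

After the first burn: m = 1720 × exp(−1510/4310.0) = 1720 × 0.70444 = 1,211.64 kg.
After the second burn: m = 1,211.64 × exp(−1570/4310.0) = 1,211.64 × 0.69470 = 841.726 kg.
Second-burn propellant = 1,211.64 − 841.726 = 369.914 kg.

propellant for the second burn ≈ 370 kg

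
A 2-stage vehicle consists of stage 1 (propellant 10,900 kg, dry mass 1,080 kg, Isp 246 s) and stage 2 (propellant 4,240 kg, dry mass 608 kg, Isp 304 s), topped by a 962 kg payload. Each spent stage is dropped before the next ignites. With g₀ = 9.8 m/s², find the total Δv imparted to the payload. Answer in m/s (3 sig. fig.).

Ignition mass of stage 1 = 10,900+1,080 + 4,240+608 + 962 = 17,790 kg.
Stage 1: m₀ = 17,790 kg, m_f = 17,790 − 10,900 = 6,890 kg; Δv = 246×9.8×ln(2.582) = 2410.8×0.9486 ≈ 2287 m/s.
Stage 2: m₀ = 5,810 kg, m_f = 5,810 − 4,240 = 1,570 kg; Δv = 304×9.8×ln(3.701) = 2979.2×1.3085 ≈ 3898 m/s.
Total Δv = 2287 + 3898 = 6185 m/s.

Δv ≈ 6190 m/s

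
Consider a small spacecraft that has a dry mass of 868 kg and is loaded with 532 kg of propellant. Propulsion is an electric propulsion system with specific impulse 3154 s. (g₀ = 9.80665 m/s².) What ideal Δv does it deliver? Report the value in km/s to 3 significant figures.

v_e = Isp · g₀ = 3154 × 9.80665 = 30930.2 m/s.
m₀ = m_dry + m_prop = 868 + 532 = 1,400 kg.
Rocket equation: Δv = v_e · ln(m₀/m_f) = 30930.2 × ln(1.613) = 30930.2 × 0.4780 ≈ 14785.7 m/s.

Δv ≈ 14.8 km/s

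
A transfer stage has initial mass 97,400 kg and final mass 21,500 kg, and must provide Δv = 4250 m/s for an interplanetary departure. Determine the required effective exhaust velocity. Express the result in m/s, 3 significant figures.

v_e ≈ 2810 m/s

ln(m₀/m_f) = ln(97400/21500) = ln(4.53) = 1.5108.
From the ideal rocket equation, v_e = Δv / ln(m₀/m_f) = 4250 / 1.5108 = 2813.1 m/s.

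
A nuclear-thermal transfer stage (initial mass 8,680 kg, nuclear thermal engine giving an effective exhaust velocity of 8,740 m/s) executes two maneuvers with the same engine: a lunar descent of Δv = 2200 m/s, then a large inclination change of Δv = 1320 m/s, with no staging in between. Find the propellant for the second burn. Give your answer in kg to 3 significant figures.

propellant for the second burn ≈ 946 kg

After the first burn: m = 8680 × exp(−2200/8740.0) = 8680 × 0.77747 = 6,748.44 kg.
After the second burn: m = 6,748.44 × exp(−1320/8740.0) = 6,748.44 × 0.85982 = 5,802.44 kg.
Second-burn propellant = 6,748.44 − 5,802.44 = 946 kg.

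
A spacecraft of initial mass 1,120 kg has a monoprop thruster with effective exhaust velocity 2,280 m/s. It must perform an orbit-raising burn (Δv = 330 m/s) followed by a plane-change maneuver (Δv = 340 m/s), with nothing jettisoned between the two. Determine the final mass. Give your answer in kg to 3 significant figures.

After the first burn: m = 1120 × exp(−330/2280.0) = 1120 × 0.86525 = 969.08 kg.
After the second burn: m = 969.08 × exp(−340/2280.0) = 969.08 × 0.86146 = 834.824 kg.

final mass ≈ 835 kg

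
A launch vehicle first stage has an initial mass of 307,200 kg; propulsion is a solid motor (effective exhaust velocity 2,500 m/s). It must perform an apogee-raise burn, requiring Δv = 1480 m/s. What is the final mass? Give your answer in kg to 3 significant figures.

final mass ≈ 170000 kg

Rocket equation: m₀/m_f = exp(Δv / v_e) = exp(1480 / 2500.0) = exp(0.5920) = 1.8076.
m_f = m₀ / 1.8076 = 307,200 / 1.8076 = 169,949 kg.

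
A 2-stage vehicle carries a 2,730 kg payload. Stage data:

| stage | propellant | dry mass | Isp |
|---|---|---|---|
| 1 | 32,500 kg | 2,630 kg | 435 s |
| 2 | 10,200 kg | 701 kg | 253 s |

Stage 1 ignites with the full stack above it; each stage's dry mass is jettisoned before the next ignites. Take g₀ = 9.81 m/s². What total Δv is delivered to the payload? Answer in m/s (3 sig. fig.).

Δv ≈ 8110 m/s

Ignition mass of stage 1 = 32,500+2,630 + 10,200+701 + 2,730 = 48,761 kg.
Stage 1: m₀ = 48,761 kg, m_f = 48,761 − 32,500 = 16,261 kg; Δv = 435×9.81×ln(2.999) = 4267.4×1.0982 ≈ 4686 m/s.
Stage 2: m₀ = 13,631 kg, m_f = 13,631 − 10,200 = 3,431 kg; Δv = 253×9.81×ln(3.973) = 2481.9×1.3795 ≈ 3424 m/s.
Total Δv = 4686 + 3424 = 8110 m/s.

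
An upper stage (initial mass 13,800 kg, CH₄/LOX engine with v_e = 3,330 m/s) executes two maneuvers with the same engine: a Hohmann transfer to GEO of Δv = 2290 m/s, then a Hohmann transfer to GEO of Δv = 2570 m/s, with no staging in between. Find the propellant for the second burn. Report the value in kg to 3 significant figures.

propellant for the second burn ≈ 3730 kg

After the first burn: m = 13800 × exp(−2290/3330.0) = 13800 × 0.50274 = 6,937.81 kg.
After the second burn: m = 6,937.81 × exp(−2570/3330.0) = 6,937.81 × 0.46219 = 3,206.59 kg.
Second-burn propellant = 6,937.81 − 3,206.59 = 3,731.22 kg.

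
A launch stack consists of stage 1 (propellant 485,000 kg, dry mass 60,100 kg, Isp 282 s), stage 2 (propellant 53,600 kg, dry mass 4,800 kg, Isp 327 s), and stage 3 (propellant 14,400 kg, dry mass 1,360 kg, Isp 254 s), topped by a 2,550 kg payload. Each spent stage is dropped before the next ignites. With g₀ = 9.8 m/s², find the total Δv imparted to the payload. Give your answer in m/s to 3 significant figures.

Δv ≈ 11900 m/s

Ignition mass of stage 1 = 485,000+60,100 + 53,600+4,800 + 14,400+1,360 + 2,550 = 621,810 kg.
Stage 1: m₀ = 621,810 kg, m_f = 621,810 − 485,000 = 136,810 kg; Δv = 282×9.8×ln(4.545) = 2763.6×1.5140 ≈ 4184 m/s.
Stage 2: m₀ = 76,710 kg, m_f = 76,710 − 53,600 = 23,110 kg; Δv = 327×9.8×ln(3.319) = 3204.6×1.1998 ≈ 3845 m/s.
Stage 3: m₀ = 18,310 kg, m_f = 18,310 − 14,400 = 3,910 kg; Δv = 254×9.8×ln(4.683) = 2489.2×1.5439 ≈ 3843 m/s.
Total Δv = 4184 + 3845 + 3843 = 11872 m/s.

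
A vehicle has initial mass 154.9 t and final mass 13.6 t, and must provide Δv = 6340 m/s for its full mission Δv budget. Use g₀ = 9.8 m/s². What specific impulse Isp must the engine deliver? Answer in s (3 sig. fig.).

ln(m₀/m_f) = ln(154900/13600) = ln(11.39) = 2.4327.
By the Tsiolkovsky rocket equation, v_e = Δv / ln(m₀/m_f) = 6340 / 2.4327 = 2606.1 m/s.
Isp = v_e / g₀ = 2606.1 / 9.8 = 265.9 s.

Isp ≈ 266 s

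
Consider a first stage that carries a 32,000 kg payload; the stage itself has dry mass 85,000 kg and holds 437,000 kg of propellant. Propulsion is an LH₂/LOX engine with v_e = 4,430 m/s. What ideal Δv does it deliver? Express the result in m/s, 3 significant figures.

Δv ≈ 6890 m/s

m₀ = payload + dry + propellant = 32,000 + 85,000 + 437,000 = 554,000 kg.
m_f = payload + dry = 32,000 + 85,000 = 117,000 kg.
Δv = v_e · ln(m₀/m_f) = 4430.0 × ln(4.735) = 4430.0 × 1.5550 ≈ 6888.6 m/s.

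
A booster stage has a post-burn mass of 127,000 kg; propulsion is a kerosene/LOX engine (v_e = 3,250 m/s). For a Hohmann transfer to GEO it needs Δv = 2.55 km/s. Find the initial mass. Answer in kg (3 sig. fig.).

From the ideal rocket equation, m₀/m_f = exp(Δv / v_e) = exp(2550 / 3250.0) = exp(0.7846) = 2.1916.
m₀ = m_f × 2.1916 = 127,000 × 2.1916 = 278,333 kg.

initial mass ≈ 278000 kg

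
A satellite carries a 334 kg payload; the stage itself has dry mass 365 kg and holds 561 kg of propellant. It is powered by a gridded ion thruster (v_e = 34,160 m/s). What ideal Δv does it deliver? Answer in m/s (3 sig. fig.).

m₀ = payload + dry + propellant = 334 + 365 + 561 = 1,260 kg.
m_f = payload + dry = 334 + 365 = 699 kg.
Δv = v_e · ln(m₀/m_f) = 34160.0 × ln(1.803) = 34160.0 × 0.5892 ≈ 20127.6 m/s.

Δv ≈ 20100 m/s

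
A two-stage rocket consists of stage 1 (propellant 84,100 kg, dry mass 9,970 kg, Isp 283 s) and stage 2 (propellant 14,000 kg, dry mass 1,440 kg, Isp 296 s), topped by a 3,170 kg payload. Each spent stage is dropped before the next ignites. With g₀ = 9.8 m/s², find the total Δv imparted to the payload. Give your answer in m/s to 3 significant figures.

Δv ≈ 7850 m/s

Ignition mass of stage 1 = 84,100+9,970 + 14,000+1,440 + 3,170 = 112,680 kg.
Stage 1: m₀ = 112,680 kg, m_f = 112,680 − 84,100 = 28,580 kg; Δv = 283×9.8×ln(3.943) = 2773.4×1.3718 ≈ 3805 m/s.
Stage 2: m₀ = 18,610 kg, m_f = 18,610 − 14,000 = 4,610 kg; Δv = 296×9.8×ln(4.037) = 2900.8×1.3955 ≈ 4048 m/s.
Total Δv = 3805 + 4048 = 7853 m/s.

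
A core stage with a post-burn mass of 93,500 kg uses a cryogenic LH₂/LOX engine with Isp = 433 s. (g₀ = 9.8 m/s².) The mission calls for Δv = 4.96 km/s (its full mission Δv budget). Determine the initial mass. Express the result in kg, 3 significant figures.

v_e = Isp · g₀ = 433 × 9.8 = 4243.4 m/s.
m₀/m_f = exp(Δv / v_e) = exp(4960 / 4243.4) = exp(1.1689) = 3.2184.
m₀ = m_f × 3.2184 = 93,500 × 3.2184 = 300,920 kg.

initial mass ≈ 301000 kg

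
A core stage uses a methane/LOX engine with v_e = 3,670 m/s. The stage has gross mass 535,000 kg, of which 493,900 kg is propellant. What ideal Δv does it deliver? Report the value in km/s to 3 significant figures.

m_f = m₀ − m_prop = 535,000 − 493,900 = 41,100 kg.
By the Tsiolkovsky rocket equation, Δv = v_e · ln(m₀/m_f) = 3670.0 × ln(13.02) = 3670.0 × 2.5663 ≈ 9418.2 m/s.

Δv ≈ 9.42 km/s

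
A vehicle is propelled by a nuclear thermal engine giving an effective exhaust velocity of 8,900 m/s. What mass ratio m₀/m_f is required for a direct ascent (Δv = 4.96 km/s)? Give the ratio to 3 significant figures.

mass ratio ≈ 1.75

Using Δv = v_e ln(m₀/m_f): m₀/m_f = exp(Δv / v_e) = exp(4960 / 8900.0) = exp(0.5573) = 1.7460.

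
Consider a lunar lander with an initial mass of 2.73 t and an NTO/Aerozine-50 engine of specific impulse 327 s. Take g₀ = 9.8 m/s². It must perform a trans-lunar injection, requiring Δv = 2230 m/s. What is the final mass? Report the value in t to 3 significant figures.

final mass ≈ 1.36 t

v_e = Isp · g₀ = 327 × 9.8 = 3204.6 m/s.
m₀/m_f = exp(Δv / v_e) = exp(2230 / 3204.6) = exp(0.6959) = 2.0055.
m_f = m₀ / 2.0055 = 2.73 / 2.0055 = 1.36126 t.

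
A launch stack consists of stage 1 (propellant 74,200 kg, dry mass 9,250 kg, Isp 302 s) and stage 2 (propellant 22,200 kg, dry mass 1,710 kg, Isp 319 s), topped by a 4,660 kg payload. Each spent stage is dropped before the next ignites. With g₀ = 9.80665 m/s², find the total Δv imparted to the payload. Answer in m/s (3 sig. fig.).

Δv ≈ 7910 m/s

Ignition mass of stage 1 = 74,200+9,250 + 22,200+1,710 + 4,660 = 112,020 kg.
Stage 1: m₀ = 112,020 kg, m_f = 112,020 − 74,200 = 37,820 kg; Δv = 302×9.80665×ln(2.962) = 2961.6×1.0858 ≈ 3216 m/s.
Stage 2: m₀ = 28,570 kg, m_f = 28,570 − 22,200 = 6,370 kg; Δv = 319×9.80665×ln(4.485) = 3128.3×1.5008 ≈ 4695 m/s.
Total Δv = 3216 + 4695 = 7911 m/s.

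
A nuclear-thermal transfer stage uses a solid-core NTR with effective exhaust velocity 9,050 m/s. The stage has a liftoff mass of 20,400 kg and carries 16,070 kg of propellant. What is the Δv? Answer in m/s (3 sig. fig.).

Δv ≈ 14000 m/s

m_f = m₀ − m_prop = 20,400 − 16,070 = 4,330 kg.
Δv = v_e · ln(m₀/m_f) = 9050.0 × ln(4.711) = 9050.0 × 1.5500 ≈ 14027.2 m/s.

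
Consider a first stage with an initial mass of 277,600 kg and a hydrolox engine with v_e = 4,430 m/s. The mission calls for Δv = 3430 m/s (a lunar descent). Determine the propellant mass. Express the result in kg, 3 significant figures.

m₀/m_f = exp(Δv / v_e) = exp(3430 / 4430.0) = exp(0.7743) = 2.1690.
m_f = 277,600 / 2.1690 = 127,985 kg, so propellant = m₀ − m_f = 277,600 − 127,985 = 149,615 kg.

propellant mass ≈ 150000 kg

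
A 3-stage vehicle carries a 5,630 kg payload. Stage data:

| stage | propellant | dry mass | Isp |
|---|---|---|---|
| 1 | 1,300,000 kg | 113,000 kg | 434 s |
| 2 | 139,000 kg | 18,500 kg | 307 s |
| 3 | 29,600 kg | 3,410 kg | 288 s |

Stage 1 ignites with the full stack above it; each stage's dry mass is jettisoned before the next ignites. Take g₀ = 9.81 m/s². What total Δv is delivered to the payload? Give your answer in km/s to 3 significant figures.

Δv ≈ 14.8 km/s

Ignition mass of stage 1 = 1,300,000+113,000 + 139,000+18,500 + 29,600+3,410 + 5,630 = 1,609,140 kg.
Stage 1: m₀ = 1,609,140 kg, m_f = 1,609,140 − 1,300,000 = 309,140 kg; Δv = 434×9.81×ln(5.205) = 4257.5×1.6497 ≈ 7023 m/s.
Stage 2: m₀ = 196,140 kg, m_f = 196,140 − 139,000 = 57,140 kg; Δv = 307×9.81×ln(3.433) = 3011.7×1.2333 ≈ 3714 m/s.
Stage 3: m₀ = 38,640 kg, m_f = 38,640 − 29,600 = 9,040 kg; Δv = 288×9.81×ln(4.274) = 2825.3×1.4526 ≈ 4104 m/s.
Total Δv = 7023 + 3714 + 4104 = 14841 m/s.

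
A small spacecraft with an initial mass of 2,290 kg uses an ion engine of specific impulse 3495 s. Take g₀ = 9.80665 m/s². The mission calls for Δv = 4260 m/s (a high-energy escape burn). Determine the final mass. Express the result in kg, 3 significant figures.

v_e = Isp · g₀ = 3495 × 9.80665 = 34274.2 m/s.
Rocket equation: m₀/m_f = exp(Δv / v_e) = exp(4260 / 34274.2) = exp(0.1243) = 1.1323.
m_f = m₀ / 1.1323 = 2,290 / 1.1323 = 2,022.43 kg.

final mass ≈ 2020 kg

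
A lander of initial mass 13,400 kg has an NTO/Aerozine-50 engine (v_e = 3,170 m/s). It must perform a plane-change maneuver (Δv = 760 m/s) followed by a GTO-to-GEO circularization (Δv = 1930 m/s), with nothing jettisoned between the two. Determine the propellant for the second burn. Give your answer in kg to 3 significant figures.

After the first burn: m = 13400 × exp(−760/3170.0) = 13400 × 0.78683 = 10,543.5 kg.
After the second burn: m = 10,543.5 × exp(−1930/3170.0) = 10,543.5 × 0.54399 = 5,735.56 kg.
Second-burn propellant = 10,543.5 − 5,735.56 = 4,807.94 kg.

propellant for the second burn ≈ 4810 kg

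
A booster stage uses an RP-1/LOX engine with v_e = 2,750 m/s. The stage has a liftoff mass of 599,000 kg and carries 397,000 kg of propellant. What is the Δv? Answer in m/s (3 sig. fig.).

m_f = m₀ − m_prop = 599,000 − 397,000 = 202,000 kg.
Δv = v_e · ln(m₀/m_f) = 2750.0 × ln(2.965) = 2750.0 × 1.0870 ≈ 2989.2 m/s.

Δv ≈ 2990 m/s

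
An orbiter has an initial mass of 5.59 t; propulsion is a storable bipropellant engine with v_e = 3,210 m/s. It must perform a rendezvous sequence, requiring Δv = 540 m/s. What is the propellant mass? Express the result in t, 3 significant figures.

propellant mass ≈ 0.866 t

Rocket equation: m₀/m_f = exp(Δv / v_e) = exp(540 / 3210.0) = exp(0.1682) = 1.1832.
m_f = 5.59 / 1.1832 = 4.72448 t, so propellant = m₀ − m_f = 5.59 − 4.72448 = 0.86552 t.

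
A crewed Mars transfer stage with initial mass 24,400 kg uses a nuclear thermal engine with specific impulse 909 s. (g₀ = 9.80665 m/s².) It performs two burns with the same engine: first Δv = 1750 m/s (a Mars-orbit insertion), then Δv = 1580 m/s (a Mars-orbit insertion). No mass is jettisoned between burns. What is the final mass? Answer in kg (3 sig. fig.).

v_e = Isp · g₀ = 909 × 9.80665 = 8914.2 m/s.
After the first burn: m = 24400 × exp(−1750/8914.2) = 24400 × 0.82175 = 20,050.7 kg.
After the second burn: m = 20,050.7 × exp(−1580/8914.2) = 20,050.7 × 0.83758 = 16,794.1 kg.

final mass ≈ 16800 kg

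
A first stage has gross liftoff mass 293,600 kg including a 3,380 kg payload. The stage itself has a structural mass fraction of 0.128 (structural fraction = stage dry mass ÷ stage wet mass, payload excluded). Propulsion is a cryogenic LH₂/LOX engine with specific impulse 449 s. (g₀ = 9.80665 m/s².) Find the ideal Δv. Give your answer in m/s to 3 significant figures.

Stage wet mass = m₀ − payload = 293,600 − 3,380 = 290,220 kg.
Stage dry mass = ε × stage wet mass = 0.128 × 290,220 = 37,148.2 kg.
Burnout mass m_f = stage dry + payload = 37,148.2 + 3,380 = 40,528.2 kg.
v_e = Isp · g₀ = 449 × 9.80665 = 4403.2 m/s.
From the ideal rocket equation, Δv = v_e · ln(293,600/40,528.2) = 4403.2 × ln(7.244) = 4403.2 × 1.9802 ≈ 8719 m/s.

Δv ≈ 8720 m/s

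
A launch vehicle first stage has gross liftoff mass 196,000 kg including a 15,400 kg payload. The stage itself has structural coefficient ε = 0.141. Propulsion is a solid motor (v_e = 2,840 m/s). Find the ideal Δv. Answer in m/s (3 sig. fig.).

Δv ≈ 4450 m/s

Stage wet mass = m₀ − payload = 196,000 − 15,400 = 180,600 kg.
Stage dry mass = ε × stage wet mass = 0.141 × 180,600 = 25,464.6 kg.
Burnout mass m_f = stage dry + payload = 25,464.6 + 15,400 = 40,864.6 kg.
Using Δv = v_e ln(m₀/m_f): Δv = v_e · ln(196,000/40,864.6) = 2840.0 × ln(4.796) = 2840.0 × 1.5679 ≈ 4453 m/s.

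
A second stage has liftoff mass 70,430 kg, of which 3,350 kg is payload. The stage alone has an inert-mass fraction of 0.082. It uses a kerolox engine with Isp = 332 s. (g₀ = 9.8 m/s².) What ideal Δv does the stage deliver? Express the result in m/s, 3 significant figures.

Δv ≈ 6750 m/s

Stage wet mass = m₀ − payload = 70,430 − 3,350 = 67,080 kg.
Stage dry mass = ε × stage wet mass = 0.082 × 67,080 = 5,500.56 kg.
Burnout mass m_f = stage dry + payload = 5,500.56 + 3,350 = 8,850.56 kg.
v_e = Isp · g₀ = 332 × 9.8 = 3253.6 m/s.
Rocket equation: Δv = v_e · ln(70,430/8,850.56) = 3253.6 × ln(7.958) = 3253.6 × 2.0741 ≈ 6748 m/s.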